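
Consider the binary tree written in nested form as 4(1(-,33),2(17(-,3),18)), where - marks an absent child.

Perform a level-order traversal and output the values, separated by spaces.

Level-order visits nodes level by level from the root, left to right within each level.
Level 0: 4
Level 1: 1, 2
Level 2: 33, 17, 18
Level 3: 3

4 1 2 33 17 18 3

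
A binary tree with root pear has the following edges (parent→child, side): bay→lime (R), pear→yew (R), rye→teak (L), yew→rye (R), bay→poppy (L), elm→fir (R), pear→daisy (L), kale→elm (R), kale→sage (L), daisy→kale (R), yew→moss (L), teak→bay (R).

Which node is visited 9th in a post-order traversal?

Post-order visits the left subtree, then the right subtree, then the node.
At pear: go left to daisy.
  At daisy: no left child.
  At daisy: go right to kale.
    At kale: go left to sage.
      sage is a leaf — visit sage.
    At kale: go right to elm.
      At elm: no left child.
      At elm: go right to fir.
        fir is a leaf — visit fir.
      Visit elm.
    Visit kale.
  Visit daisy.
At pear: go right to yew.
  At yew: go left to moss.
    moss is a leaf — visit moss.
  At yew: go right to rye.
    At rye: go left to teak.
      At teak: no left child.
      At teak: go right to bay.
        At bay: go left to poppy.
          poppy is a leaf — visit poppy.
        At bay: go right to lime.
          lime is a leaf — visit lime.
        Visit bay.
      Visit teak.
    At rye: no right child.
    Visit rye.
  Visit yew.
Visit pear.
Full post-order sequence: sage, fir, elm, kale, daisy, moss, poppy, lime, bay, teak, rye, yew, pear.

bay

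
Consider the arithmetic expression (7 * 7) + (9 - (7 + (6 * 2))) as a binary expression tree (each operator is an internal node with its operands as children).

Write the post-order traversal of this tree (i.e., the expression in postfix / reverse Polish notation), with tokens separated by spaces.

7 7 * 9 7 6 2 * + - +

Post-order on an expression tree gives postfix notation: for each operator, emit left operand, right operand, then the operator.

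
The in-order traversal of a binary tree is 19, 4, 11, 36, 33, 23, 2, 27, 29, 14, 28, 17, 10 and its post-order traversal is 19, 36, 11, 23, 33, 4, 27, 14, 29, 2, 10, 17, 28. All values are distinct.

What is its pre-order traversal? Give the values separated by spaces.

The last element of post-order is the root; it splits in-order into left and right subtrees.
Root 28: left subtree has 10 nodes {19, 4, 11, 36, 33, 23, 2, 27, 29, 14}, right has 2 {17, 10}.
  Root 2: left subtree has 6 nodes {19, 4, 11, 36, 33, 23}, right has 3 {27, 29, 14}.
    Root 4: left subtree has 1 node {19}, right has 4 {11, 36, 33, 23}.
      Root 33: left subtree has 2 nodes {11, 36}, right has 1 {23}.
        Root 11: left subtree has 0 nodes { }, right has 1 {36}.
    Root 29: left subtree has 1 node {27}, right has 1 {14}.
  Root 17: left subtree has 0 nodes { }, right has 1 {10}.

28 2 4 19 33 11 36 23 29 27 14 17 10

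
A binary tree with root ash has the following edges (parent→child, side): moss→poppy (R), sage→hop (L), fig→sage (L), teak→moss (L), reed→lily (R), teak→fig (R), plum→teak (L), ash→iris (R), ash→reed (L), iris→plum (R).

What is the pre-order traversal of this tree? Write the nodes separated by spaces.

Pre-order visits the node, then its left subtree, then its right subtree.
Visit ash.
At ash: go left to reed.
  Visit reed.
  At reed: no left child.
  At reed: go right to lily.
    lily is a leaf — visit lily.
At ash: go right to iris.
  Visit iris.
  At iris: no left child.
  At iris: go right to plum.
    Visit plum.
    At plum: go left to teak.
      Visit teak.
      At teak: go left to moss.
        Visit moss.
        At moss: no left child.
        At moss: go right to poppy.
          poppy is a leaf — visit poppy.
      At teak: go right to fig.
        Visit fig.
        At fig: go left to sage.
          Visit sage.
          At sage: go left to hop.
            hop is a leaf — visit hop.
          At sage: no right child.
        At fig: no right child.
    At plum: no right child.

ash reed lily iris plum teak moss poppy fig sage hop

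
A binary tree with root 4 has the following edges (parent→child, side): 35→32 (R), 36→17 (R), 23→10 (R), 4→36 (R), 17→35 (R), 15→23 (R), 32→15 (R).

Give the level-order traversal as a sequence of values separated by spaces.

4 36 17 35 32 15 23 10

Level-order visits nodes level by level from the root, left to right within each level.
Level 0: 4
Level 1: 36
Level 2: 17
Level 3: 35
Level 4: 32
Level 5: 15
Level 6: 23
Level 7: 10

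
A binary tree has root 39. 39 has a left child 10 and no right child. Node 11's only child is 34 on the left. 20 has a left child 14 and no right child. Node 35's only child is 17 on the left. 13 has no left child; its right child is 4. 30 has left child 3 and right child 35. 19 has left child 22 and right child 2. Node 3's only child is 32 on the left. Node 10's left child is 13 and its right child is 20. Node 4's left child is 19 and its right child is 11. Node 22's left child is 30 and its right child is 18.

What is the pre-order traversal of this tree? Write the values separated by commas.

39, 10, 13, 4, 19, 22, 30, 3, 32, 35, 17, 18, 2, 11, 34, 20, 14

Pre-order visits the node, then its left subtree, then its right subtree.
Visit 39.
At 39: go left to 10.
  Visit 10.
  At 10: go left to 13.
    Visit 13.
    At 13: no left child.
    At 13: go right to 4.
      Visit 4.
      At 4: go left to 19.
        Visit 19.
        At 19: go left to 22.
          Visit 22.
          At 22: go left to 30.
            Visit 30.
            At 30: go left to 3.
              Visit 3.
              At 3: go left to 32.
                32 is a leaf — visit 32.
              At 3: no right child.
            At 30: go right to 35.
              Visit 35.
              At 35: go left to 17.
                17 is a leaf — visit 17.
              At 35: no right child.
          At 22: go right to 18.
            18 is a leaf — visit 18.
        At 19: go right to 2.
          2 is a leaf — visit 2.
      At 4: go right to 11.
        Visit 11.
        At 11: go left to 34.
          34 is a leaf — visit 34.
        At 11: no right child.
  At 10: go right to 20.
    Visit 20.
    At 20: go left to 14.
      14 is a leaf — visit 14.
    At 20: no right child.
At 39: no right child.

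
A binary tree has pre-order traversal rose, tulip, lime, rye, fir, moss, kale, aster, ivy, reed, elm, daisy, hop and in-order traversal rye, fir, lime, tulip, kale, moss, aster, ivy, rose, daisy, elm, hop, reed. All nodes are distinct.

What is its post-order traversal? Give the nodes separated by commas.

fir, rye, lime, kale, ivy, aster, moss, tulip, daisy, hop, elm, reed, rose

The first element of pre-order is the root; it splits in-order into left and right subtrees.
Root rose: left subtree has 8 nodes {rye, fir, lime, tulip, kale, moss, aster, ivy}, right has 4 {daisy, elm, hop, reed}.
  Root tulip: left subtree has 3 nodes {rye, fir, lime}, right has 4 {kale, moss, aster, ivy}.
    Root lime: left subtree has 2 nodes {rye, fir}, right has 0 { }.
      Root rye: left subtree has 0 nodes { }, right has 1 {fir}.
    Root moss: left subtree has 1 node {kale}, right has 2 {aster, ivy}.
      Root aster: left subtree has 0 nodes { }, right has 1 {ivy}.
  Root reed: left subtree has 3 nodes {daisy, elm, hop}, right has 0 { }.
    Root elm: left subtree has 1 node {daisy}, right has 1 {hop}.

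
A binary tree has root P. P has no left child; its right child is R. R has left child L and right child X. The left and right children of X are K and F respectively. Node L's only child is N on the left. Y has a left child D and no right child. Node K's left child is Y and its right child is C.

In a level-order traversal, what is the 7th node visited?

F

Level-order visits nodes level by level from the root, left to right within each level.
Level 0: P
Level 1: R
Level 2: L, X
Level 3: N, K, F
Level 4: Y, C
Level 5: D
Full level-order sequence: P, R, L, X, N, K, F, Y, C, D.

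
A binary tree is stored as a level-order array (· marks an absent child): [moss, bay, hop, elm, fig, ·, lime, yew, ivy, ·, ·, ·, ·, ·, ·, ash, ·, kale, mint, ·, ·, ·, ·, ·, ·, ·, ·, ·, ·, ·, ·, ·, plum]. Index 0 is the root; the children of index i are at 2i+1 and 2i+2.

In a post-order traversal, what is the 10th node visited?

lime

Post-order visits the left subtree, then the right subtree, then the node.
At moss: go left to bay.
  At bay: go left to elm.
    At elm: go left to yew.
      At yew: go left to ash.
        At ash: no left child.
        At ash: go right to plum.
          plum is a leaf — visit plum.
        Visit ash.
      At yew: no right child.
      Visit yew.
    At elm: go right to ivy.
      At ivy: go left to kale.
        kale is a leaf — visit kale.
      At ivy: go right to mint.
        mint is a leaf — visit mint.
      Visit ivy.
    Visit elm.
  At bay: go right to fig.
    fig is a leaf — visit fig.
  Visit bay.
At moss: go right to hop.
  At hop: no left child.
  At hop: go right to lime.
    lime is a leaf — visit lime.
  Visit hop.
Visit moss.
Full post-order sequence: plum, ash, yew, kale, mint, ivy, elm, fig, bay, lime, hop, moss.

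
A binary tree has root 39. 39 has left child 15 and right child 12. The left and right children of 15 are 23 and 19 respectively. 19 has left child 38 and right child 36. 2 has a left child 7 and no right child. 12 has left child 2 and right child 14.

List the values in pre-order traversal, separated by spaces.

Pre-order visits the node, then its left subtree, then its right subtree.
Visit 39.
At 39: go left to 15.
  Visit 15.
  At 15: go left to 23.
    23 is a leaf — visit 23.
  At 15: go right to 19.
    Visit 19.
    At 19: go left to 38.
      38 is a leaf — visit 38.
    At 19: go right to 36.
      36 is a leaf — visit 36.
At 39: go right to 12.
  Visit 12.
  At 12: go left to 2.
    Visit 2.
    At 2: go left to 7.
      7 is a leaf — visit 7.
    At 2: no right child.
  At 12: go right to 14.
    14 is a leaf — visit 14.

39 15 23 19 38 36 12 2 7 14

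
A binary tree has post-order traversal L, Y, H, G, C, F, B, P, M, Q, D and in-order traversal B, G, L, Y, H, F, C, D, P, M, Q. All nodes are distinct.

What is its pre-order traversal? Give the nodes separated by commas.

The last element of post-order is the root; it splits in-order into left and right subtrees.
Root D: left subtree has 7 nodes {B, G, L, Y, H, F, C}, right has 3 {P, M, Q}.
  Root B: left subtree has 0 nodes { }, right has 6 {G, L, Y, H, F, C}.
    Root F: left subtree has 4 nodes {G, L, Y, H}, right has 1 {C}.
      Root G: left subtree has 0 nodes { }, right has 3 {L, Y, H}.
        Root H: left subtree has 2 nodes {L, Y}, right has 0 { }.
          Root Y: left subtree has 1 node {L}, right has 0 { }.
  Root Q: left subtree has 2 nodes {P, M}, right has 0 { }.
    Root M: left subtree has 1 node {P}, right has 0 { }.

D, B, F, G, H, Y, L, C, Q, M, P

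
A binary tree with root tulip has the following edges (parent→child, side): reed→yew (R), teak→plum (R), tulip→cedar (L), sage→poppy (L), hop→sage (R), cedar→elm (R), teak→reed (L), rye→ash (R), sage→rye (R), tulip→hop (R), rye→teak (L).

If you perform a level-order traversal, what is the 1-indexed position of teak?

Level-order visits nodes level by level from the root, left to right within each level.
Level 0: tulip
Level 1: cedar, hop
Level 2: elm, sage
Level 3: poppy, rye
Level 4: teak, ash
Level 5: reed, plum
Level 6: yew
Full level-order sequence: tulip, cedar, hop, elm, sage, poppy, rye, teak, ash, reed, plum, yew.

8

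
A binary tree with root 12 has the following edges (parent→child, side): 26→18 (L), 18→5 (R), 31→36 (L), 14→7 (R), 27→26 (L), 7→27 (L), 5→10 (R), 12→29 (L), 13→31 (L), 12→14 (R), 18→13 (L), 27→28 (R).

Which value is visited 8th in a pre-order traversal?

Pre-order visits the node, then its left subtree, then its right subtree.
Visit 12.
At 12: go left to 29.
  29 is a leaf — visit 29.
At 12: go right to 14.
  Visit 14.
  At 14: no left child.
  At 14: go right to 7.
    Visit 7.
    At 7: go left to 27.
      Visit 27.
      At 27: go left to 26.
        Visit 26.
        At 26: go left to 18.
          Visit 18.
          At 18: go left to 13.
            Visit 13.
            At 13: go left to 31.
              Visit 31.
              At 31: go left to 36.
                36 is a leaf — visit 36.
              At 31: no right child.
            At 13: no right child.
          At 18: go right to 5.
            Visit 5.
            At 5: no left child.
            At 5: go right to 10.
              10 is a leaf — visit 10.
        At 26: no right child.
      At 27: go right to 28.
        28 is a leaf — visit 28.
    At 7: no right child.
Full pre-order sequence: 12, 29, 14, 7, 27, 26, 18, 13, 31, 36, 5, 10, 28.

13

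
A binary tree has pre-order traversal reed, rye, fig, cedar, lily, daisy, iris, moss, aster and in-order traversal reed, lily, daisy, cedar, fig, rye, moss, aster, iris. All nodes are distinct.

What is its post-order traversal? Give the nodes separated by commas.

The first element of pre-order is the root; it splits in-order into left and right subtrees.
Root reed: left subtree has 0 nodes { }, right has 8 {lily, daisy, cedar, fig, rye, moss, aster, iris}.
  Root rye: left subtree has 4 nodes {lily, daisy, cedar, fig}, right has 3 {moss, aster, iris}.
    Root fig: left subtree has 3 nodes {lily, daisy, cedar}, right has 0 { }.
      Root cedar: left subtree has 2 nodes {lily, daisy}, right has 0 { }.
        Root lily: left subtree has 0 nodes { }, right has 1 {daisy}.
    Root iris: left subtree has 2 nodes {moss, aster}, right has 0 { }.
      Root moss: left subtree has 0 nodes { }, right has 1 {aster}.

daisy, lily, cedar, fig, aster, moss, iris, rye, reed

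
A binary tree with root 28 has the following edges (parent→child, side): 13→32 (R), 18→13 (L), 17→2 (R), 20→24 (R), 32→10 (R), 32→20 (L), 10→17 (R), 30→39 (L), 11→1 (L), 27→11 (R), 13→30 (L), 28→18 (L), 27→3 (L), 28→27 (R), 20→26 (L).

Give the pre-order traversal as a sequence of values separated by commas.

28, 18, 13, 30, 39, 32, 20, 26, 24, 10, 17, 2, 27, 3, 11, 1

Pre-order visits the node, then its left subtree, then its right subtree.
Visit 28.
At 28: go left to 18.
  Visit 18.
  At 18: go left to 13.
    Visit 13.
    At 13: go left to 30.
      Visit 30.
      At 30: go left to 39.
        39 is a leaf — visit 39.
      At 30: no right child.
    At 13: go right to 32.
      Visit 32.
      At 32: go left to 20.
        Visit 20.
        At 20: go left to 26.
          26 is a leaf — visit 26.
        At 20: go right to 24.
          24 is a leaf — visit 24.
      At 32: go right to 10.
        Visit 10.
        At 10: no left child.
        At 10: go right to 17.
          Visit 17.
          At 17: no left child.
          At 17: go right to 2.
            2 is a leaf — visit 2.
  At 18: no right child.
At 28: go right to 27.
  Visit 27.
  At 27: go left to 3.
    3 is a leaf — visit 3.
  At 27: go right to 11.
    Visit 11.
    At 11: go left to 1.
      1 is a leaf — visit 1.
    At 11: no right child.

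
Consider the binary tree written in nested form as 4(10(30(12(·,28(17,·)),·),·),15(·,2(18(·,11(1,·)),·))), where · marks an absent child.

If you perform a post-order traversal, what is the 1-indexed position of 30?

4

Post-order visits the left subtree, then the right subtree, then the node.
At 4: go left to 10.
  At 10: go left to 30.
    At 30: go left to 12.
      At 12: no left child.
      At 12: go right to 28.
        At 28: go left to 17.
          17 is a leaf — visit 17.
        At 28: no right child.
        Visit 28.
      Visit 12.
    At 30: no right child.
    Visit 30.
  At 10: no right child.
  Visit 10.
At 4: go right to 15.
  At 15: no left child.
  At 15: go right to 2.
    At 2: go left to 18.
      At 18: no left child.
      At 18: go right to 11.
        At 11: go left to 1.
          1 is a leaf — visit 1.
        At 11: no right child.
        Visit 11.
      Visit 18.
    At 2: no right child.
    Visit 2.
  Visit 15.
Visit 4.
Full post-order sequence: 17, 28, 12, 30, 10, 1, 11, 18, 2, 15, 4.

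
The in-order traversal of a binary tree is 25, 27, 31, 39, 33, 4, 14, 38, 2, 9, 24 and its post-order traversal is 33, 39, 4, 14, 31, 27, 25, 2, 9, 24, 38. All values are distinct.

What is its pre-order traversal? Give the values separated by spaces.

38 25 27 31 14 4 39 33 24 9 2

The last element of post-order is the root; it splits in-order into left and right subtrees.
Root 38: left subtree has 7 nodes {25, 27, 31, 39, 33, 4, 14}, right has 3 {2, 9, 24}.
  Root 25: left subtree has 0 nodes { }, right has 6 {27, 31, 39, 33, 4, 14}.
    Root 27: left subtree has 0 nodes { }, right has 5 {31, 39, 33, 4, 14}.
      Root 31: left subtree has 0 nodes { }, right has 4 {39, 33, 4, 14}.
        Root 14: left subtree has 3 nodes {39, 33, 4}, right has 0 { }.
          Root 4: left subtree has 2 nodes {39, 33}, right has 0 { }.
            Root 39: left subtree has 0 nodes { }, right has 1 {33}.
  Root 24: left subtree has 2 nodes {2, 9}, right has 0 { }.
    Root 9: left subtree has 1 node {2}, right has 0 { }.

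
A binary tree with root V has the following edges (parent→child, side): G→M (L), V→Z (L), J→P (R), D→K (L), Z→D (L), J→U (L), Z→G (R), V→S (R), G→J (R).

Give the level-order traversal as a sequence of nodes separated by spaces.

V Z S D G K M J U P

Level-order visits nodes level by level from the root, left to right within each level.
Level 0: V
Level 1: Z, S
Level 2: D, G
Level 3: K, M, J
Level 4: U, P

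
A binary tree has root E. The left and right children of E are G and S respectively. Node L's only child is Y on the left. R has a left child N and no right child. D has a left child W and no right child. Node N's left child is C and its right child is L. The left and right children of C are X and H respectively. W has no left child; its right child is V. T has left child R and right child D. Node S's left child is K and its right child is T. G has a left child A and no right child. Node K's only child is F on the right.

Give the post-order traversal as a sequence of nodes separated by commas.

A, G, F, K, X, H, C, Y, L, N, R, V, W, D, T, S, E

Post-order visits the left subtree, then the right subtree, then the node.
At E: go left to G.
  At G: go left to A.
    A is a leaf — visit A.
  At G: no right child.
  Visit G.
At E: go right to S.
  At S: go left to K.
    At K: no left child.
    At K: go right to F.
      F is a leaf — visit F.
    Visit K.
  At S: go right to T.
    At T: go left to R.
      At R: go left to N.
        At N: go left to C.
          At C: go left to X.
            X is a leaf — visit X.
          At C: go right to H.
            H is a leaf — visit H.
          Visit C.
        At N: go right to L.
          At L: go left to Y.
            Y is a leaf — visit Y.
          At L: no right child.
          Visit L.
        Visit N.
      At R: no right child.
      Visit R.
    At T: go right to D.
      At D: go left to W.
        At W: no left child.
        At W: go right to V.
          V is a leaf — visit V.
        Visit W.
      At D: no right child.
      Visit D.
    Visit T.
  Visit S.
Visit E.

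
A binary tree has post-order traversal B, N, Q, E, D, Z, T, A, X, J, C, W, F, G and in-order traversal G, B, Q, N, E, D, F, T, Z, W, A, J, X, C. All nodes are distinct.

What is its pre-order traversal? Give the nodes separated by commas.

G, F, D, E, Q, B, N, W, T, Z, C, J, A, X

The last element of post-order is the root; it splits in-order into left and right subtrees.
Root G: left subtree has 0 nodes { }, right has 13 {B, Q, N, E, D, F, T, Z, W, A, J, X, C}.
  Root F: left subtree has 5 nodes {B, Q, N, E, D}, right has 7 {T, Z, W, A, J, X, C}.
    Root D: left subtree has 4 nodes {B, Q, N, E}, right has 0 { }.
      Root E: left subtree has 3 nodes {B, Q, N}, right has 0 { }.
        Root Q: left subtree has 1 node {B}, right has 1 {N}.
    Root W: left subtree has 2 nodes {T, Z}, right has 4 {A, J, X, C}.
      Root T: left subtree has 0 nodes { }, right has 1 {Z}.
      Root C: left subtree has 3 nodes {A, J, X}, right has 0 { }.
        Root J: left subtree has 1 node {A}, right has 1 {X}.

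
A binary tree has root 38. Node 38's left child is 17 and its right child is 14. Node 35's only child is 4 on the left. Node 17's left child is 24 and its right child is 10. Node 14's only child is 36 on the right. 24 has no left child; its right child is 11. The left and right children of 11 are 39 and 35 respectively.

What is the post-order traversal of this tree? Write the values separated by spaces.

39 4 35 11 24 10 17 36 14 38

Post-order visits the left subtree, then the right subtree, then the node.
At 38: go left to 17.
  At 17: go left to 24.
    At 24: no left child.
    At 24: go right to 11.
      At 11: go left to 39.
        39 is a leaf — visit 39.
      At 11: go right to 35.
        At 35: go left to 4.
          4 is a leaf — visit 4.
        At 35: no right child.
        Visit 35.
      Visit 11.
    Visit 24.
  At 17: go right to 10.
    10 is a leaf — visit 10.
  Visit 17.
At 38: go right to 14.
  At 14: no left child.
  At 14: go right to 36.
    36 is a leaf — visit 36.
  Visit 14.
Visit 38.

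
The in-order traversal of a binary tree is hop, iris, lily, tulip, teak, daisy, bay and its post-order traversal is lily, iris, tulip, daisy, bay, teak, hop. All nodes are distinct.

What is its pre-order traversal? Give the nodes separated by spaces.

hop teak tulip iris lily bay daisy

The last element of post-order is the root; it splits in-order into left and right subtrees.
Root hop: left subtree has 0 nodes { }, right has 6 {iris, lily, tulip, teak, daisy, bay}.
  Root teak: left subtree has 3 nodes {iris, lily, tulip}, right has 2 {daisy, bay}.
    Root tulip: left subtree has 2 nodes {iris, lily}, right has 0 { }.
      Root iris: left subtree has 0 nodes { }, right has 1 {lily}.
    Root bay: left subtree has 1 node {daisy}, right has 0 { }.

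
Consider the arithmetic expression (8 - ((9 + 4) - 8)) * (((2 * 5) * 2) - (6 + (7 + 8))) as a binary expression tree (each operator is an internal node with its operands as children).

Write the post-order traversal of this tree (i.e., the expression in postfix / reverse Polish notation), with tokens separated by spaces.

Post-order on an expression tree gives postfix notation: for each operator, emit left operand, right operand, then the operator.

8 9 4 + 8 - - 2 5 * 2 * 6 7 8 + + - *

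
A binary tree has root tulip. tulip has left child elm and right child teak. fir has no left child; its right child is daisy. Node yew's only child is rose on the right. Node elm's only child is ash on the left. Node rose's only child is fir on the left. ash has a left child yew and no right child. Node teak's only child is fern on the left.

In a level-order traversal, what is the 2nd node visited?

elm

Level-order visits nodes level by level from the root, left to right within each level.
Level 0: tulip
Level 1: elm, teak
Level 2: ash, fern
Level 3: yew
Level 4: rose
Level 5: fir
Level 6: daisy
Full level-order sequence: tulip, elm, teak, ash, fern, yew, rose, fir, daisy.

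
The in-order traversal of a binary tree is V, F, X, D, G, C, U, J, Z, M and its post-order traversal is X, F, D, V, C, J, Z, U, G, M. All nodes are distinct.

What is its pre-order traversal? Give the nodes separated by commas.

The last element of post-order is the root; it splits in-order into left and right subtrees.
Root M: left subtree has 9 nodes {V, F, X, D, G, C, U, J, Z}, right has 0 { }.
  Root G: left subtree has 4 nodes {V, F, X, D}, right has 4 {C, U, J, Z}.
    Root V: left subtree has 0 nodes { }, right has 3 {F, X, D}.
      Root D: left subtree has 2 nodes {F, X}, right has 0 { }.
        Root F: left subtree has 0 nodes { }, right has 1 {X}.
    Root U: left subtree has 1 node {C}, right has 2 {J, Z}.
      Root Z: left subtree has 1 node {J}, right has 0 { }.

M, G, V, D, F, X, U, C, Z, J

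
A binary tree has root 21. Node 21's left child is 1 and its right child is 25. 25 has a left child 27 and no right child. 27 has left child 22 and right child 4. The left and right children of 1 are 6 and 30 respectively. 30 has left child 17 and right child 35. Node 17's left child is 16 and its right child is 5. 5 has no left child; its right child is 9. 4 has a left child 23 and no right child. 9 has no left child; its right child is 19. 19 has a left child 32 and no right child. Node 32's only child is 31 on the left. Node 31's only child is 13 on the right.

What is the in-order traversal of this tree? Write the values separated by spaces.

In-order visits the left subtree, then the node, then the right subtree.
At 21: go left to 1.
  At 1: go left to 6.
    6 is a leaf — visit 6.
  Visit 1.
  At 1: go right to 30.
    At 30: go left to 17.
      At 17: go left to 16.
        16 is a leaf — visit 16.
      Visit 17.
      At 17: go right to 5.
        At 5: no left child.
        Visit 5.
        At 5: go right to 9.
          At 9: no left child.
          Visit 9.
          At 9: go right to 19.
            At 19: go left to 32.
              At 32: go left to 31.
                At 31: no left child.
                Visit 31.
                At 31: go right to 13.
                  13 is a leaf — visit 13.
              Visit 32.
              At 32: no right child.
            Visit 19.
            At 19: no right child.
    Visit 30.
    At 30: go right to 35.
      35 is a leaf — visit 35.
Visit 21.
At 21: go right to 25.
  At 25: go left to 27.
    At 27: go left to 22.
      22 is a leaf — visit 22.
    Visit 27.
    At 27: go right to 4.
      At 4: go left to 23.
        23 is a leaf — visit 23.
      Visit 4.
      At 4: no right child.
  Visit 25.
  At 25: no right child.

6 1 16 17 5 9 31 13 32 19 30 35 21 22 27 23 4 25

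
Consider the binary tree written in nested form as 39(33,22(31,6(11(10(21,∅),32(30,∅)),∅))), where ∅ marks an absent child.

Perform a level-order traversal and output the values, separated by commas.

39, 33, 22, 31, 6, 11, 10, 32, 21, 30

Level-order visits nodes level by level from the root, left to right within each level.
Level 0: 39
Level 1: 33, 22
Level 2: 31, 6
Level 3: 11
Level 4: 10, 32
Level 5: 21, 30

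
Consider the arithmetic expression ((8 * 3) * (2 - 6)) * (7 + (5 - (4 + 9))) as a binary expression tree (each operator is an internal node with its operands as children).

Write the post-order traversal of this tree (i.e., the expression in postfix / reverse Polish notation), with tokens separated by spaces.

Post-order on an expression tree gives postfix notation: for each operator, emit left operand, right operand, then the operator.

8 3 * 2 6 - * 7 5 4 9 + - + *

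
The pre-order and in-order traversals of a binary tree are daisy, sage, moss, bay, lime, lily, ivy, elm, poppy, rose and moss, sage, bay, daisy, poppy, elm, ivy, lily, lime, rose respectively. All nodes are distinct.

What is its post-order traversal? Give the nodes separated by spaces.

The first element of pre-order is the root; it splits in-order into left and right subtrees.
Root daisy: left subtree has 3 nodes {moss, sage, bay}, right has 6 {poppy, elm, ivy, lily, lime, rose}.
  Root sage: left subtree has 1 node {moss}, right has 1 {bay}.
  Root lime: left subtree has 4 nodes {poppy, elm, ivy, lily}, right has 1 {rose}.
    Root lily: left subtree has 3 nodes {poppy, elm, ivy}, right has 0 { }.
      Root ivy: left subtree has 2 nodes {poppy, elm}, right has 0 { }.
        Root elm: left subtree has 1 node {poppy}, right has 0 { }.

moss bay sage poppy elm ivy lily rose lime daisy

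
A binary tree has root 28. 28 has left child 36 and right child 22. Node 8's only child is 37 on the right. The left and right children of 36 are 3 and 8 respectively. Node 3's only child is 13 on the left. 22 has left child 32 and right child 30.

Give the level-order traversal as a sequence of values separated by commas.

28, 36, 22, 3, 8, 32, 30, 13, 37

Level-order visits nodes level by level from the root, left to right within each level.
Level 0: 28
Level 1: 36, 22
Level 2: 3, 8, 32, 30
Level 3: 13, 37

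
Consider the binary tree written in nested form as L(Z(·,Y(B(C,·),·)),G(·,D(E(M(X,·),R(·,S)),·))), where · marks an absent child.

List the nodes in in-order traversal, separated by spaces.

In-order visits the left subtree, then the node, then the right subtree.
At L: go left to Z.
  At Z: no left child.
  Visit Z.
  At Z: go right to Y.
    At Y: go left to B.
      At B: go left to C.
        C is a leaf — visit C.
      Visit B.
      At B: no right child.
    Visit Y.
    At Y: no right child.
Visit L.
At L: go right to G.
  At G: no left child.
  Visit G.
  At G: go right to D.
    At D: go left to E.
      At E: go left to M.
        At M: go left to X.
          X is a leaf — visit X.
        Visit M.
        At M: no right child.
      Visit E.
      At E: go right to R.
        At R: no left child.
        Visit R.
        At R: go right to S.
          S is a leaf — visit S.
    Visit D.
    At D: no right child.

Z C B Y L G X M E R S D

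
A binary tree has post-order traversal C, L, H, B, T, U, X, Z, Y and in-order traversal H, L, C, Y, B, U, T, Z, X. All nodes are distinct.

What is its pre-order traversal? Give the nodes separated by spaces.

The last element of post-order is the root; it splits in-order into left and right subtrees.
Root Y: left subtree has 3 nodes {H, L, C}, right has 5 {B, U, T, Z, X}.
  Root H: left subtree has 0 nodes { }, right has 2 {L, C}.
    Root L: left subtree has 0 nodes { }, right has 1 {C}.
  Root Z: left subtree has 3 nodes {B, U, T}, right has 1 {X}.
    Root U: left subtree has 1 node {B}, right has 1 {T}.

Y H L C Z U B T X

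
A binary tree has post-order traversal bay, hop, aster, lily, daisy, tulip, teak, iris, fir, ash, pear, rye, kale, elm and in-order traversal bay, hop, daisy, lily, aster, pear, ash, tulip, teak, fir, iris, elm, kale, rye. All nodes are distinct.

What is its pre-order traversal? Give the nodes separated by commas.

The last element of post-order is the root; it splits in-order into left and right subtrees.
Root elm: left subtree has 11 nodes {bay, hop, daisy, lily, aster, pear, ash, tulip, teak, fir, iris}, right has 2 {kale, rye}.
  Root pear: left subtree has 5 nodes {bay, hop, daisy, lily, aster}, right has 5 {ash, tulip, teak, fir, iris}.
    Root daisy: left subtree has 2 nodes {bay, hop}, right has 2 {lily, aster}.
      Root hop: left subtree has 1 node {bay}, right has 0 { }.
      Root lily: left subtree has 0 nodes { }, right has 1 {aster}.
    Root ash: left subtree has 0 nodes { }, right has 4 {tulip, teak, fir, iris}.
      Root fir: left subtree has 2 nodes {tulip, teak}, right has 1 {iris}.
        Root teak: left subtree has 1 node {tulip}, right has 0 { }.
  Root kale: left subtree has 0 nodes { }, right has 1 {rye}.

elm, pear, daisy, hop, bay, lily, aster, ash, fir, teak, tulip, iris, kale, rye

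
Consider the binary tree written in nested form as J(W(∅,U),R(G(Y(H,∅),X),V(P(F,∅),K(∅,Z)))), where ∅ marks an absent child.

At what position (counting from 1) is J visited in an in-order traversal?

3

In-order visits the left subtree, then the node, then the right subtree.
At J: go left to W.
  At W: no left child.
  Visit W.
  At W: go right to U.
    U is a leaf — visit U.
Visit J.
At J: go right to R.
  At R: go left to G.
    At G: go left to Y.
      At Y: go left to H.
        H is a leaf — visit H.
      Visit Y.
      At Y: no right child.
    Visit G.
    At G: go right to X.
      X is a leaf — visit X.
  Visit R.
  At R: go right to V.
    At V: go left to P.
      At P: go left to F.
        F is a leaf — visit F.
      Visit P.
      At P: no right child.
    Visit V.
    At V: go right to K.
      At K: no left child.
      Visit K.
      At K: go right to Z.
        Z is a leaf — visit Z.
Full in-order sequence: W, U, J, H, Y, G, X, R, F, P, V, K, Z.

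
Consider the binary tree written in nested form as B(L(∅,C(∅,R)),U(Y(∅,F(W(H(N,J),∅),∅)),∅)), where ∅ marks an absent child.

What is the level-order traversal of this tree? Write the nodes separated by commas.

B, L, U, C, Y, R, F, W, H, N, J

Level-order visits nodes level by level from the root, left to right within each level.
Level 0: B
Level 1: L, U
Level 2: C, Y
Level 3: R, F
Level 4: W
Level 5: H
Level 6: N, J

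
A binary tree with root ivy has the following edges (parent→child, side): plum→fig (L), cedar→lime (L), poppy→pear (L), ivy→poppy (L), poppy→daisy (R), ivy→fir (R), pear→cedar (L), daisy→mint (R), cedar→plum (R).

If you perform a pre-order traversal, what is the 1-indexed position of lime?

5

Pre-order visits the node, then its left subtree, then its right subtree.
Visit ivy.
At ivy: go left to poppy.
  Visit poppy.
  At poppy: go left to pear.
    Visit pear.
    At pear: go left to cedar.
      Visit cedar.
      At cedar: go left to lime.
        lime is a leaf — visit lime.
      At cedar: go right to plum.
        Visit plum.
        At plum: go left to fig.
          fig is a leaf — visit fig.
        At plum: no right child.
    At pear: no right child.
  At poppy: go right to daisy.
    Visit daisy.
    At daisy: no left child.
    At daisy: go right to mint.
      mint is a leaf — visit mint.
At ivy: go right to fir.
  fir is a leaf — visit fir.
Full pre-order sequence: ivy, poppy, pear, cedar, lime, plum, fig, daisy, mint, fir.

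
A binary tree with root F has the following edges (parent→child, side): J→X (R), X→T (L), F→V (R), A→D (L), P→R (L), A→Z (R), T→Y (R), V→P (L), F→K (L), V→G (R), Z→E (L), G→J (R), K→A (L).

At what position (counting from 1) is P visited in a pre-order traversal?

8

Pre-order visits the node, then its left subtree, then its right subtree.
Visit F.
At F: go left to K.
  Visit K.
  At K: go left to A.
    Visit A.
    At A: go left to D.
      D is a leaf — visit D.
    At A: go right to Z.
      Visit Z.
      At Z: go left to E.
        E is a leaf — visit E.
      At Z: no right child.
  At K: no right child.
At F: go right to V.
  Visit V.
  At V: go left to P.
    Visit P.
    At P: go left to R.
      R is a leaf — visit R.
    At P: no right child.
  At V: go right to G.
    Visit G.
    At G: no left child.
    At G: go right to J.
      Visit J.
      At J: no left child.
      At J: go right to X.
        Visit X.
        At X: go left to T.
          Visit T.
          At T: no left child.
          At T: go right to Y.
            Y is a leaf — visit Y.
        At X: no right child.
Full pre-order sequence: F, K, A, D, Z, E, V, P, R, G, J, X, T, Y.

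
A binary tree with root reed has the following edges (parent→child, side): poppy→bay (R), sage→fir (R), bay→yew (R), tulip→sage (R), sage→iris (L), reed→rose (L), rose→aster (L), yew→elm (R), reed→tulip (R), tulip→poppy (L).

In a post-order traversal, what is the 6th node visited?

poppy

Post-order visits the left subtree, then the right subtree, then the node.
At reed: go left to rose.
  At rose: go left to aster.
    aster is a leaf — visit aster.
  At rose: no right child.
  Visit rose.
At reed: go right to tulip.
  At tulip: go left to poppy.
    At poppy: no left child.
    At poppy: go right to bay.
      At bay: no left child.
      At bay: go right to yew.
        At yew: no left child.
        At yew: go right to elm.
          elm is a leaf — visit elm.
        Visit yew.
      Visit bay.
    Visit poppy.
  At tulip: go right to sage.
    At sage: go left to iris.
      iris is a leaf — visit iris.
    At sage: go right to fir.
      fir is a leaf — visit fir.
    Visit sage.
  Visit tulip.
Visit reed.
Full post-order sequence: aster, rose, elm, yew, bay, poppy, iris, fir, sage, tulip, reed.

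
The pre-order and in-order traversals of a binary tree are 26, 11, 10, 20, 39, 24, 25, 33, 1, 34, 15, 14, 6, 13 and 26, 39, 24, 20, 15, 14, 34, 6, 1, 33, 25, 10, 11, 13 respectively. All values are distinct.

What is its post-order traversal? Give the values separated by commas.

The first element of pre-order is the root; it splits in-order into left and right subtrees.
Root 26: left subtree has 0 nodes { }, right has 13 {39, 24, 20, 15, 14, 34, 6, 1, 33, 25, 10, 11, 13}.
  Root 11: left subtree has 11 nodes {39, 24, 20, 15, 14, 34, 6, 1, 33, 25, 10}, right has 1 {13}.
    Root 10: left subtree has 10 nodes {39, 24, 20, 15, 14, 34, 6, 1, 33, 25}, right has 0 { }.
      Root 20: left subtree has 2 nodes {39, 24}, right has 7 {15, 14, 34, 6, 1, 33, 25}.
        Root 39: left subtree has 0 nodes { }, right has 1 {24}.
        Root 25: left subtree has 6 nodes {15, 14, 34, 6, 1, 33}, right has 0 { }.
          Root 33: left subtree has 5 nodes {15, 14, 34, 6, 1}, right has 0 { }.
            Root 1: left subtree has 4 nodes {15, 14, 34, 6}, right has 0 { }.
              Root 34: left subtree has 2 nodes {15, 14}, right has 1 {6}.
                Root 15: left subtree has 0 nodes { }, right has 1 {14}.

24, 39, 14, 15, 6, 34, 1, 33, 25, 20, 10, 13, 11, 26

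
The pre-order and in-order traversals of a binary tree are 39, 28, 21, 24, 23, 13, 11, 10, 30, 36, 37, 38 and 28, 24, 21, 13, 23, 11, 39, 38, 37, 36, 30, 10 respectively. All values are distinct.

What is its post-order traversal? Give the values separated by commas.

The first element of pre-order is the root; it splits in-order into left and right subtrees.
Root 39: left subtree has 6 nodes {28, 24, 21, 13, 23, 11}, right has 5 {38, 37, 36, 30, 10}.
  Root 28: left subtree has 0 nodes { }, right has 5 {24, 21, 13, 23, 11}.
    Root 21: left subtree has 1 node {24}, right has 3 {13, 23, 11}.
      Root 23: left subtree has 1 node {13}, right has 1 {11}.
  Root 10: left subtree has 4 nodes {38, 37, 36, 30}, right has 0 { }.
    Root 30: left subtree has 3 nodes {38, 37, 36}, right has 0 { }.
      Root 36: left subtree has 2 nodes {38, 37}, right has 0 { }.
        Root 37: left subtree has 1 node {38}, right has 0 { }.

24, 13, 11, 23, 21, 28, 38, 37, 36, 30, 10, 39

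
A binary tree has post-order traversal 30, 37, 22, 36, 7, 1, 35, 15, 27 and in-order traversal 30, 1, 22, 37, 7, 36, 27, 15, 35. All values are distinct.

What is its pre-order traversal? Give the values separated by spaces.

The last element of post-order is the root; it splits in-order into left and right subtrees.
Root 27: left subtree has 6 nodes {30, 1, 22, 37, 7, 36}, right has 2 {15, 35}.
  Root 1: left subtree has 1 node {30}, right has 4 {22, 37, 7, 36}.
    Root 7: left subtree has 2 nodes {22, 37}, right has 1 {36}.
      Root 22: left subtree has 0 nodes { }, right has 1 {37}.
  Root 15: left subtree has 0 nodes { }, right has 1 {35}.

27 1 30 7 22 37 36 15 35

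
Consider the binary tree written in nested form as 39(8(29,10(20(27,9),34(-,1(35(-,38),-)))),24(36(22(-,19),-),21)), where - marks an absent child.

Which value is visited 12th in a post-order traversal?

Post-order visits the left subtree, then the right subtree, then the node.
At 39: go left to 8.
  At 8: go left to 29.
    29 is a leaf — visit 29.
  At 8: go right to 10.
    At 10: go left to 20.
      At 20: go left to 27.
        27 is a leaf — visit 27.
      At 20: go right to 9.
        9 is a leaf — visit 9.
      Visit 20.
    At 10: go right to 34.
      At 34: no left child.
      At 34: go right to 1.
        At 1: go left to 35.
          At 35: no left child.
          At 35: go right to 38.
            38 is a leaf — visit 38.
          Visit 35.
        At 1: no right child.
        Visit 1.
      Visit 34.
    Visit 10.
  Visit 8.
At 39: go right to 24.
  At 24: go left to 36.
    At 36: go left to 22.
      At 22: no left child.
      At 22: go right to 19.
        19 is a leaf — visit 19.
      Visit 22.
    At 36: no right child.
    Visit 36.
  At 24: go right to 21.
    21 is a leaf — visit 21.
  Visit 24.
Visit 39.
Full post-order sequence: 29, 27, 9, 20, 38, 35, 1, 34, 10, 8, 19, 22, 36, 21, 24, 39.

22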